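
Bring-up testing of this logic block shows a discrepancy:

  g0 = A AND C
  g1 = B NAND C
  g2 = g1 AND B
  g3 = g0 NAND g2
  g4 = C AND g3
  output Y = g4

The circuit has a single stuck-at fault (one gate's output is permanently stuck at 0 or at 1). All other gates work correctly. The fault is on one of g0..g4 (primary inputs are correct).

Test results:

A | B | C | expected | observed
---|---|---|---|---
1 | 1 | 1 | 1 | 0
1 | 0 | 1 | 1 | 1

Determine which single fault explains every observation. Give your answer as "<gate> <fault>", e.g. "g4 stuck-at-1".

Fault-free values for test 1 (A=1, B=1, C=1): g0=1, g1=0, g2=0, g3=1, g4=1, giving Y=1. Observed 0.
Test 1: faults giving observed 0 are {g1 stuck-at-1, g2 stuck-at-1, g3 stuck-at-0, g4 stuck-at-0}.
Test 2 (A=1, B=0, C=1): fault-free g0=1, g1=1, g2=0, g3=1, g4=1 → 1; observed 1. Eliminates g2 stuck-at-1, g3 stuck-at-0, g4 stuck-at-0.
Only g1 stuck-at-1 is consistent with every test.

g1 stuck-at-1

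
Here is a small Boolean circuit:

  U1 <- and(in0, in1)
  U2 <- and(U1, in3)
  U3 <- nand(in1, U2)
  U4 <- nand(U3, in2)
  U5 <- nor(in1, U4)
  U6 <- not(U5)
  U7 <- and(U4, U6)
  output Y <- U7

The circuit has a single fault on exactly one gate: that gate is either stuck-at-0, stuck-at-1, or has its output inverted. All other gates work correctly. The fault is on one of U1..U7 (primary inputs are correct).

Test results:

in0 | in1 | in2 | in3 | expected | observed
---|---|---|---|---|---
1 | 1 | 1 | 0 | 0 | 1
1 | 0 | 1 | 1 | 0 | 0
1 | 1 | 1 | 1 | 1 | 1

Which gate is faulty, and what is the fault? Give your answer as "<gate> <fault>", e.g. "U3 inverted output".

Fault-free values for test 1 (in0=1, in1=1, in2=1, in3=0): U1=1, U2=0, U3=1, U4=0, U5=0, U6=1, U7=0, giving Y=0. Observed 1.
Test 1: faults giving observed 1 are {U2 stuck-at-1, U2 inverted output, U3 stuck-at-0, U3 inverted output, U4 stuck-at-1, U4 inverted output, U7 stuck-at-1, U7 inverted output}.
Test 2 (in0=1, in1=0, in2=1, in3=1): fault-free U1=0, U2=0, U3=1, U4=0, U5=1, U6=0, U7=0 → 0; observed 0. Eliminates U3 stuck-at-0, U3 inverted output, U4 stuck-at-1, U4 inverted output, U7 stuck-at-1, U7 inverted output.
Test 3 (in0=1, in1=1, in2=1, in3=1): fault-free U1=1, U2=1, U3=0, U4=1, U5=0, U6=1, U7=1 → 1; observed 1. Eliminates U2 inverted output.
Only U2 stuck-at-1 is consistent with every test.

U2 stuck-at-1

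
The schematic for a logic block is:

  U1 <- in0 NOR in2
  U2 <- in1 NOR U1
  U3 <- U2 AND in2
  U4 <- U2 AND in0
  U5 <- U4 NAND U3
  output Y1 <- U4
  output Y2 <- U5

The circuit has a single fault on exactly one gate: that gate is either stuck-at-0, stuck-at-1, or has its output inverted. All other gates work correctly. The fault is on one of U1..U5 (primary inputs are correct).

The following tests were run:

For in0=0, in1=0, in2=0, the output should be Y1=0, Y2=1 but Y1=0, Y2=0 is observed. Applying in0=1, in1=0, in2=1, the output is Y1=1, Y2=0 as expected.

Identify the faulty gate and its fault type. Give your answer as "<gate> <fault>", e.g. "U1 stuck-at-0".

U5 stuck-at-0

Fault-free values for test 1 (in0=0, in1=0, in2=0): U1=1, U2=0, U3=0, U4=0, U5=1, giving Y1=0, Y2=1. Observed Y1=0, Y2=0.
Test 1: faults giving observed Y1=0, Y2=0 are {U5 stuck-at-0, U5 inverted output}.
Test 2 (in0=1, in1=0, in2=1): fault-free U1=0, U2=1, U3=1, U4=1, U5=0 → Y1=1, Y2=0; observed Y1=1, Y2=0. Eliminates U5 inverted output.
Only U5 stuck-at-0 is consistent with every test.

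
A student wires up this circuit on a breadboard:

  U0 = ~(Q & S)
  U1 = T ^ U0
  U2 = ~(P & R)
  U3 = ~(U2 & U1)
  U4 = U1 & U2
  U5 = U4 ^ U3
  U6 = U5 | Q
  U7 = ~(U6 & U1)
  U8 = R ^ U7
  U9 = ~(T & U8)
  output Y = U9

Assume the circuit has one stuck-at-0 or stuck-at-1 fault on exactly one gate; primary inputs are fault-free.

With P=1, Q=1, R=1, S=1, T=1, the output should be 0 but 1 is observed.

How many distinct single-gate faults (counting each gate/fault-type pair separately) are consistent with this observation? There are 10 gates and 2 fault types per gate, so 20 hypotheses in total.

6

Fault-free: U0=0, U1=1, U2=0, U3=1, U4=0, U5=1, U6=1, U7=0, U8=1, U9=0 → 0. Observed 1.
  U0: stuck-at-1 ✓; others ✗
  U1: stuck-at-0 ✓; others ✗
  U2: none of the 2 fault types match ✗
  U3: none of the 2 fault types match ✗
  U4: none of the 2 fault types match ✗
  U5: none of the 2 fault types match ✗
  U6: stuck-at-0 ✓; others ✗
  U7: stuck-at-1 ✓; others ✗
  U8: stuck-at-0 ✓; others ✗
  U9: stuck-at-1 ✓; others ✗
Consistent faults: {U0 stuck-at-1, U1 stuck-at-0, U6 stuck-at-0, U7 stuck-at-1, U8 stuck-at-0, U9 stuck-at-1} — 6 in all.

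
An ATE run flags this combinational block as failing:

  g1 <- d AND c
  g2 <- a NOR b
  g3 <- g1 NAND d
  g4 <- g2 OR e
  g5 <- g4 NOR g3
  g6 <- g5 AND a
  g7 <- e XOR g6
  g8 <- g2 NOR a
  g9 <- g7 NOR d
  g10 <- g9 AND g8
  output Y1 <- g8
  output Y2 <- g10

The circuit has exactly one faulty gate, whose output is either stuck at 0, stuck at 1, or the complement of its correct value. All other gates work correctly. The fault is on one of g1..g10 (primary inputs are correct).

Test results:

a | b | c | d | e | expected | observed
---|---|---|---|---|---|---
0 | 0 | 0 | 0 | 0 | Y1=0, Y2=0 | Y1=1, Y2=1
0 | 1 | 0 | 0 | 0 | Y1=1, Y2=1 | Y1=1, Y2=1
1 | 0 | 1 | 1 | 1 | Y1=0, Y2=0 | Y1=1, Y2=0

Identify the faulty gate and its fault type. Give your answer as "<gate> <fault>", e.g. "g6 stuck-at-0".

g8 stuck-at-1

Fault-free values for test 1 (a=0, b=0, c=0, d=0, e=0): g1=0, g2=1, g3=1, g4=1, g5=0, g6=0, g7=0, g8=0, g9=1, g10=0, giving Y1=0, Y2=0. Observed Y1=1, Y2=1.
Test 1: faults giving observed Y1=1, Y2=1 are {g2 stuck-at-0, g2 inverted output, g8 stuck-at-1, g8 inverted output}.
Test 2 (a=0, b=1, c=0, d=0, e=0): fault-free g1=0, g2=0, g3=1, g4=0, g5=0, g6=0, g7=0, g8=1, g9=1, g10=1 → Y1=1, Y2=1; observed Y1=1, Y2=1. Eliminates g2 inverted output, g8 inverted output.
Test 3 (a=1, b=0, c=1, d=1, e=1): fault-free g1=1, g2=0, g3=0, g4=1, g5=0, g6=0, g7=1, g8=0, g9=0, g10=0 → Y1=0, Y2=0; observed Y1=1, Y2=0. Eliminates g2 stuck-at-0.
Only g8 stuck-at-1 is consistent with every test.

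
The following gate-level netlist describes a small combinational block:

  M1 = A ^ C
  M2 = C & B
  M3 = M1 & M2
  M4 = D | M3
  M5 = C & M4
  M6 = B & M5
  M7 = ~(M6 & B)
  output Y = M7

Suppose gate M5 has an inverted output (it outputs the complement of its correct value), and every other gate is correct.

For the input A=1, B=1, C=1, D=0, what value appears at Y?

0

Propagate with M5 forced: M1=0, M2=1, M3=0, M4=0, M5=1 [inverted output], M6=1, M7=0.
So Y = 0. (Without the fault it would be 1.)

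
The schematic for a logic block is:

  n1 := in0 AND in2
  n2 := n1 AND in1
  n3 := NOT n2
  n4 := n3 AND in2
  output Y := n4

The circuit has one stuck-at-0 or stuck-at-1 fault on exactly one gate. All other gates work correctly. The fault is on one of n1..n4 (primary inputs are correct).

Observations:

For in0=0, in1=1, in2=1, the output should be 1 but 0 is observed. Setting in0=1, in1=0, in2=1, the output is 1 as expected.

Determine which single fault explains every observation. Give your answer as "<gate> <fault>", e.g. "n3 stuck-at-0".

Fault-free values for test 1 (in0=0, in1=1, in2=1): n1=0, n2=0, n3=1, n4=1, giving Y=1. Observed 0.
Test 1: faults giving observed 0 are {n1 stuck-at-1, n2 stuck-at-1, n3 stuck-at-0, n4 stuck-at-0}.
Test 2 (in0=1, in1=0, in2=1): fault-free n1=1, n2=0, n3=1, n4=1 → 1; observed 1. Eliminates n2 stuck-at-1, n3 stuck-at-0, n4 stuck-at-0.
Only n1 stuck-at-1 is consistent with every test.

n1 stuck-at-1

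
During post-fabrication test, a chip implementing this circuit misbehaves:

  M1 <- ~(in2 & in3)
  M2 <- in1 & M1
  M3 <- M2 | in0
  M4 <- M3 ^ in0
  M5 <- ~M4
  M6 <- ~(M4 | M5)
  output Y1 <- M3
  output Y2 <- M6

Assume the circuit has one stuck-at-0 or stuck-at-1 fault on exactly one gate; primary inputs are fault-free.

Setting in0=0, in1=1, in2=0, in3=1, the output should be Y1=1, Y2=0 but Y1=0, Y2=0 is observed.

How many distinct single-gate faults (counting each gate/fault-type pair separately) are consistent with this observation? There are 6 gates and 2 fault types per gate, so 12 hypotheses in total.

Fault-free: M1=1, M2=1, M3=1, M4=1, M5=0, M6=0 → Y1=1, Y2=0. Observed Y1=0, Y2=0.
  M1 stuck-at-0: output Y1=0, Y2=0 ✓
  M1 stuck-at-1: output Y1=1, Y2=0 ✗
  M2 stuck-at-0: output Y1=0, Y2=0 ✓
  M2 stuck-at-1: output Y1=1, Y2=0 ✗
  M3 stuck-at-0: output Y1=0, Y2=0 ✓
  M3 stuck-at-1: output Y1=1, Y2=0 ✗
  M4 stuck-at-0: output Y1=1, Y2=0 ✗
  M4 stuck-at-1: output Y1=1, Y2=0 ✗
  M5 stuck-at-0: output Y1=1, Y2=0 ✗
  M5 stuck-at-1: output Y1=1, Y2=0 ✗
  M6 stuck-at-0: output Y1=1, Y2=0 ✗
  M6 stuck-at-1: output Y1=1, Y2=1 ✗
Consistent faults: {M1 stuck-at-0, M2 stuck-at-0, M3 stuck-at-0} — 3 in all.

3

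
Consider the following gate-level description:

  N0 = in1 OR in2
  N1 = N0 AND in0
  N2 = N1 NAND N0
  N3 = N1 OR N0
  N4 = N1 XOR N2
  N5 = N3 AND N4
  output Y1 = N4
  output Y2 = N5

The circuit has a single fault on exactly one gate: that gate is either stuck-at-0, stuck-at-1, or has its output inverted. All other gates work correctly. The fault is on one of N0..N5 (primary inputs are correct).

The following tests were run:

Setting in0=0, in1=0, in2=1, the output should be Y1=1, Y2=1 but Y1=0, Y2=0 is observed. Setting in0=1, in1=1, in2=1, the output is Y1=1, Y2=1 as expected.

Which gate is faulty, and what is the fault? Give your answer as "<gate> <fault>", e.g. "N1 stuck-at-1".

N2 stuck-at-0

Fault-free values for test 1 (in0=0, in1=0, in2=1): N0=1, N1=0, N2=1, N3=1, N4=1, N5=1, giving Y1=1, Y2=1. Observed Y1=0, Y2=0.
Test 1: faults giving observed Y1=0, Y2=0 are {N2 stuck-at-0, N2 inverted output, N4 stuck-at-0, N4 inverted output}.
Test 2 (in0=1, in1=1, in2=1): fault-free N0=1, N1=1, N2=0, N3=1, N4=1, N5=1 → Y1=1, Y2=1; observed Y1=1, Y2=1. Eliminates N2 inverted output, N4 stuck-at-0, N4 inverted output.
Only N2 stuck-at-0 is consistent with every test.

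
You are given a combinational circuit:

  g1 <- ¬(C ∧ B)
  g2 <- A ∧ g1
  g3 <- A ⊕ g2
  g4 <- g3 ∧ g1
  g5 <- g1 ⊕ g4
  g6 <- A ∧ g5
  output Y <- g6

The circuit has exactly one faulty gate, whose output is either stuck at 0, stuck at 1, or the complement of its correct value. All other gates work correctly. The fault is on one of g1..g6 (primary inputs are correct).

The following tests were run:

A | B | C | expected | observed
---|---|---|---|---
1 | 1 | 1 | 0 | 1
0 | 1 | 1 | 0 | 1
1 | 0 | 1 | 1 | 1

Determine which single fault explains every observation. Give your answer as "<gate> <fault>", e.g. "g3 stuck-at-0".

Fault-free values for test 1 (A=1, B=1, C=1): g1=0, g2=0, g3=1, g4=0, g5=0, g6=0, giving Y=0. Observed 1.
Test 1: faults giving observed 1 are {g1 stuck-at-1, g1 inverted output, g4 stuck-at-1, g4 inverted output, g5 stuck-at-1, g5 inverted output, g6 stuck-at-1, g6 inverted output}.
Test 2 (A=0, B=1, C=1): fault-free g1=0, g2=0, g3=0, g4=0, g5=0, g6=0 → 0; observed 1. Eliminates g1 stuck-at-1, g1 inverted output, g4 stuck-at-1, g4 inverted output, g5 stuck-at-1, g5 inverted output.
Test 3 (A=1, B=0, C=1): fault-free g1=1, g2=1, g3=0, g4=0, g5=1, g6=1 → 1; observed 1. Eliminates g6 inverted output.
Only g6 stuck-at-1 is consistent with every test.

g6 stuck-at-1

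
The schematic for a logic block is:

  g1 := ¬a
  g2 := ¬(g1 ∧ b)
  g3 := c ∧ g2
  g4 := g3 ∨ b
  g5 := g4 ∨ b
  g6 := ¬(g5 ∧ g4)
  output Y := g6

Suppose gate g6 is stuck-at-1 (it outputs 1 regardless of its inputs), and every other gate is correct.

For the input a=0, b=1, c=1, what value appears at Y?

Propagate with g6 forced: g1=1, g2=0, g3=0, g4=1, g5=1, g6=1 [stuck-at-1].
So Y = 1. (Without the fault it would be 0.)

1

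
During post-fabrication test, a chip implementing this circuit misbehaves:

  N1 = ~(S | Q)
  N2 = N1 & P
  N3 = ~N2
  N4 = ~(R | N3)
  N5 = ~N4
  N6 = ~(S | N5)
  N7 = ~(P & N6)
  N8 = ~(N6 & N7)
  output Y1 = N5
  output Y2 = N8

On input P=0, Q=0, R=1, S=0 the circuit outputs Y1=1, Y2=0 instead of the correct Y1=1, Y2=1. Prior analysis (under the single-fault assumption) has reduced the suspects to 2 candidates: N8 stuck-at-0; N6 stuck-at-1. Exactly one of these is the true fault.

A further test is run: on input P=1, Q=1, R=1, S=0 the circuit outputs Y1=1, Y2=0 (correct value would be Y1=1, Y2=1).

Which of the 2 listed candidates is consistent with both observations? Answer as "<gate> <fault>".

N8 stuck-at-0

Evaluate each candidate on input P=1, Q=1, R=1, S=0:
  N8 stuck-at-0: N1=0, N2=0, N3=1, N4=0, N5=1, N6=0, N7=1, N8=0 [stuck-at-0] → Y1=1, Y2=0 — matches
  N6 stuck-at-1: N1=0, N2=0, N3=1, N4=0, N5=1, N6=1 [stuck-at-1], N7=0, N8=1 → Y1=1, Y2=1 — eliminated
Only N8 stuck-at-0 reproduces the observed Y1=1, Y2=0.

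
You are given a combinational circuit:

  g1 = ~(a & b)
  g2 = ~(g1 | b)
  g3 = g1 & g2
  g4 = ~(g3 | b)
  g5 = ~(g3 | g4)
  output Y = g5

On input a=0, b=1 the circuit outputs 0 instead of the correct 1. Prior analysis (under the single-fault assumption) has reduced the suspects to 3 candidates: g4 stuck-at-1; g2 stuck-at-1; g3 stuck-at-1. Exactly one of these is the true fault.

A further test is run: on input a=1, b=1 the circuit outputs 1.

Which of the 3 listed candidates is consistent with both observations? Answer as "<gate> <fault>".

Evaluate each candidate on input a=1, b=1:
  g4 stuck-at-1: g1=0, g2=0, g3=0, g4=1 [stuck-at-1], g5=0 → 0 — eliminated
  g2 stuck-at-1: g1=0, g2=1 [stuck-at-1], g3=0, g4=0, g5=1 → 1 — matches
  g3 stuck-at-1: g1=0, g2=0, g3=1 [stuck-at-1], g4=0, g5=0 → 0 — eliminated
Only g2 stuck-at-1 reproduces the observed 1.

g2 stuck-at-1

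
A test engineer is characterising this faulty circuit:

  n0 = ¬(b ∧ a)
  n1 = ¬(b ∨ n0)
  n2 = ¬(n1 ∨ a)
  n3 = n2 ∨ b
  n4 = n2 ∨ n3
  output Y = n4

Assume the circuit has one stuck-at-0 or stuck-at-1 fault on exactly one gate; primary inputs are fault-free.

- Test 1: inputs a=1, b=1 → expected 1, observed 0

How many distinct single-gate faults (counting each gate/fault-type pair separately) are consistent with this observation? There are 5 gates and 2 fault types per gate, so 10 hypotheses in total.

Fault-free: n0=0, n1=0, n2=0, n3=1, n4=1 → 1. Observed 0.
  n0 stuck-at-0: output 1 ✗
  n0 stuck-at-1: output 1 ✗
  n1 stuck-at-0: output 1 ✗
  n1 stuck-at-1: output 1 ✗
  n2 stuck-at-0: output 1 ✗
  n2 stuck-at-1: output 1 ✗
  n3 stuck-at-0: output 0 ✓
  n3 stuck-at-1: output 1 ✗
  n4 stuck-at-0: output 0 ✓
  n4 stuck-at-1: output 1 ✗
Consistent faults: {n3 stuck-at-0, n4 stuck-at-0} — 2 in all.

2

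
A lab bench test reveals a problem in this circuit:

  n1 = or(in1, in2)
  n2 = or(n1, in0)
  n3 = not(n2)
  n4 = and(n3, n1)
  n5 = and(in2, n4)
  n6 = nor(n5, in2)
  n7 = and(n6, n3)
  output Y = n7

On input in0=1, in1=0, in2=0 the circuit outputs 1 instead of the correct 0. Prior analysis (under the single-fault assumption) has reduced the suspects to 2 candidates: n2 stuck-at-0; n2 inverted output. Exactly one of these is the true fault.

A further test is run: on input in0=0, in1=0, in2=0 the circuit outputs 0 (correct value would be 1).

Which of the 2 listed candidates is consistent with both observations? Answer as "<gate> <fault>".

Evaluate each candidate on input in0=0, in1=0, in2=0:
  n2 stuck-at-0: n1=0, n2=0 [stuck-at-0], n3=1, n4=0, n5=0, n6=1, n7=1 → 1 — eliminated
  n2 inverted output: n1=0, n2=1 [inverted output], n3=0, n4=0, n5=0, n6=1, n7=0 → 0 — matches
Only n2 inverted output reproduces the observed 0.

n2 inverted output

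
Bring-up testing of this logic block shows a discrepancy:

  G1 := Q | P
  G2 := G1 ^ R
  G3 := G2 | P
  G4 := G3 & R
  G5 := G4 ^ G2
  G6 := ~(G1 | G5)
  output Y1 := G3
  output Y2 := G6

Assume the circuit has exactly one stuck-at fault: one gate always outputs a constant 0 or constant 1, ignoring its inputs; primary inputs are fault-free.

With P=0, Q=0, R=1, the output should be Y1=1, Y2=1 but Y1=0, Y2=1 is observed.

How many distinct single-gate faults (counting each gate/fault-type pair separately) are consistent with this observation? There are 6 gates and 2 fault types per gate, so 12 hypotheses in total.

Fault-free: G1=0, G2=1, G3=1, G4=1, G5=0, G6=1 → Y1=1, Y2=1. Observed Y1=0, Y2=1.
  G1 stuck-at-0: output Y1=1, Y2=1 ✗
  G1 stuck-at-1: output Y1=0, Y2=0 ✗
  G2 stuck-at-0: output Y1=0, Y2=1 ✓
  G2 stuck-at-1: output Y1=1, Y2=1 ✗
  G3 stuck-at-0: output Y1=0, Y2=0 ✗
  G3 stuck-at-1: output Y1=1, Y2=1 ✗
  G4 stuck-at-0: output Y1=1, Y2=0 ✗
  G4 stuck-at-1: output Y1=1, Y2=1 ✗
  G5 stuck-at-0: output Y1=1, Y2=1 ✗
  G5 stuck-at-1: output Y1=1, Y2=0 ✗
  G6 stuck-at-0: output Y1=1, Y2=0 ✗
  G6 stuck-at-1: output Y1=1, Y2=1 ✗
Consistent faults: {G2 stuck-at-0} — 1 in all.

1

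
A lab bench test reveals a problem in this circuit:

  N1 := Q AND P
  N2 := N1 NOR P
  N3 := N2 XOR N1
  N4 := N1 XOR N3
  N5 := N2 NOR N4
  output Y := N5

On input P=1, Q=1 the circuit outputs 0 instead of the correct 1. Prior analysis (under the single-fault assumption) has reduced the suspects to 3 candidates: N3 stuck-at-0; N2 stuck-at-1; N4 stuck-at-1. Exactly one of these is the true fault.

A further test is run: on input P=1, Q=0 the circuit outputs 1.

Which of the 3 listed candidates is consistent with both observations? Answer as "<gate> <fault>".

N3 stuck-at-0

Evaluate each candidate on input P=1, Q=0:
  N3 stuck-at-0: N1=0, N2=0, N3=0 [stuck-at-0], N4=0, N5=1 → 1 — matches
  N2 stuck-at-1: N1=0, N2=1 [stuck-at-1], N3=1, N4=1, N5=0 → 0 — eliminated
  N4 stuck-at-1: N1=0, N2=0, N3=0, N4=1 [stuck-at-1], N5=0 → 0 — eliminated
Only N3 stuck-at-0 reproduces the observed 1.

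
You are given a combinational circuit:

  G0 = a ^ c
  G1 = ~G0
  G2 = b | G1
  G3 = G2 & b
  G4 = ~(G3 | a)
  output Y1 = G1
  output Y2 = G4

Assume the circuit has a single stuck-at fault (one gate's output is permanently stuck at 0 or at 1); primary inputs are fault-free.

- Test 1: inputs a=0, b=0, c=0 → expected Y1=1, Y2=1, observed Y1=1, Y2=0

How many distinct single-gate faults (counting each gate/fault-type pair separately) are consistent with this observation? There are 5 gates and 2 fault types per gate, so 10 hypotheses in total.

2

Fault-free: G0=0, G1=1, G2=1, G3=0, G4=1 → Y1=1, Y2=1. Observed Y1=1, Y2=0.
  G0 stuck-at-0: output Y1=1, Y2=1 ✗
  G0 stuck-at-1: output Y1=0, Y2=1 ✗
  G1 stuck-at-0: output Y1=0, Y2=1 ✗
  G1 stuck-at-1: output Y1=1, Y2=1 ✗
  G2 stuck-at-0: output Y1=1, Y2=1 ✗
  G2 stuck-at-1: output Y1=1, Y2=1 ✗
  G3 stuck-at-0: output Y1=1, Y2=1 ✗
  G3 stuck-at-1: output Y1=1, Y2=0 ✓
  G4 stuck-at-0: output Y1=1, Y2=0 ✓
  G4 stuck-at-1: output Y1=1, Y2=1 ✗
Consistent faults: {G3 stuck-at-1, G4 stuck-at-0} — 2 in all.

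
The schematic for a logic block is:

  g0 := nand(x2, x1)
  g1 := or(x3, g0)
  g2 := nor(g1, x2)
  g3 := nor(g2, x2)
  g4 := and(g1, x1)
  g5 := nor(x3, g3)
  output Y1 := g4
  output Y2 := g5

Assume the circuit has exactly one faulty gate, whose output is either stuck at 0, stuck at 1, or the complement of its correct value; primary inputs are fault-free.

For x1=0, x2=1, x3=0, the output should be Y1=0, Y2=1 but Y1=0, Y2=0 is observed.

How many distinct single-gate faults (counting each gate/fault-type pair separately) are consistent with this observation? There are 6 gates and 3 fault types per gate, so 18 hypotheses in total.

4

Fault-free: g0=1, g1=1, g2=0, g3=0, g4=0, g5=1 → Y1=0, Y2=1. Observed Y1=0, Y2=0.
  g0: none of the 3 fault types match ✗
  g1: none of the 3 fault types match ✗
  g2: none of the 3 fault types match ✗
  g3: stuck-at-1, inverted output ✓; others ✗
  g4: none of the 3 fault types match ✗
  g5: stuck-at-0, inverted output ✓; others ✗
Consistent faults: {g3 stuck-at-1, g3 inverted output, g5 stuck-at-0, g5 inverted output} — 4 in all.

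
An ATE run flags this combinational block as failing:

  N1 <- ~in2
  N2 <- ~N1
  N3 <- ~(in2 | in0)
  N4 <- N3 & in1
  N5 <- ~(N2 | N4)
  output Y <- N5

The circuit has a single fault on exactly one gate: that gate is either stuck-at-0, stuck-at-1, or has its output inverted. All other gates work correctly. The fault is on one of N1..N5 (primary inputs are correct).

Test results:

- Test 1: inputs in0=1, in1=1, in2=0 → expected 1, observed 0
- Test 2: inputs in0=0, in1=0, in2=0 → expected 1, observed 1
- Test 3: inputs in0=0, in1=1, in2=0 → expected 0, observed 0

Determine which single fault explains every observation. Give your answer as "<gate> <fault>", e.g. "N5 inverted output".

N3 stuck-at-1

Fault-free values for test 1 (in0=1, in1=1, in2=0): N1=1, N2=0, N3=0, N4=0, N5=1, giving Y=1. Observed 0.
Test 1: faults giving observed 0 are {N1 stuck-at-0, N1 inverted output, N2 stuck-at-1, N2 inverted output, N3 stuck-at-1, N3 inverted output, N4 stuck-at-1, N4 inverted output, N5 stuck-at-0, N5 inverted output}.
Test 2 (in0=0, in1=0, in2=0): fault-free N1=1, N2=0, N3=1, N4=0, N5=1 → 1; observed 1. Eliminates N1 stuck-at-0, N1 inverted output, N2 stuck-at-1, N2 inverted output, N4 stuck-at-1, N4 inverted output, N5 stuck-at-0, N5 inverted output.
Test 3 (in0=0, in1=1, in2=0): fault-free N1=1, N2=0, N3=1, N4=1, N5=0 → 0; observed 0. Eliminates N3 inverted output.
Only N3 stuck-at-1 is consistent with every test.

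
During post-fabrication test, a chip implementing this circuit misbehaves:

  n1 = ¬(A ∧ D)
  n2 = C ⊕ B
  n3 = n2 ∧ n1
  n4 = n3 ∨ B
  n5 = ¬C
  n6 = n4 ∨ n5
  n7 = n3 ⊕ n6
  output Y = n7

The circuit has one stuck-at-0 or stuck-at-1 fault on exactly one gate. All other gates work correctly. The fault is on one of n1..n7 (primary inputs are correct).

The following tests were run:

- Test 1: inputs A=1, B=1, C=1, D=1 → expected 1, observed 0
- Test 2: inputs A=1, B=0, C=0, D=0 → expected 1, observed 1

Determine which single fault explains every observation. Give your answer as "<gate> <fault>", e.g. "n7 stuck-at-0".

Fault-free values for test 1 (A=1, B=1, C=1, D=1): n1=0, n2=0, n3=0, n4=1, n5=0, n6=1, n7=1, giving Y=1. Observed 0.
Test 1: faults giving observed 0 are {n3 stuck-at-1, n4 stuck-at-0, n6 stuck-at-0, n7 stuck-at-0}.
Test 2 (A=1, B=0, C=0, D=0): fault-free n1=1, n2=0, n3=0, n4=0, n5=1, n6=1, n7=1 → 1; observed 1. Eliminates n3 stuck-at-1, n6 stuck-at-0, n7 stuck-at-0.
Only n4 stuck-at-0 is consistent with every test.

n4 stuck-at-0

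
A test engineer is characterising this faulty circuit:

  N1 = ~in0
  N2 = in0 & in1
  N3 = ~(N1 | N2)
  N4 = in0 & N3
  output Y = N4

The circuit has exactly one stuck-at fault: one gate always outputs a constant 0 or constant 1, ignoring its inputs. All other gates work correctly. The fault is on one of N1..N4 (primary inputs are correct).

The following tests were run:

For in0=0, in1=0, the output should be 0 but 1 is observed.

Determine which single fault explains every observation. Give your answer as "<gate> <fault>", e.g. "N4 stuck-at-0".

Fault-free values for test 1 (in0=0, in1=0): N1=1, N2=0, N3=0, N4=0, giving Y=0. Observed 1.
Test 1: faults giving observed 1 are {N4 stuck-at-1}.
Only N4 stuck-at-1 is consistent with every test.

N4 stuck-at-1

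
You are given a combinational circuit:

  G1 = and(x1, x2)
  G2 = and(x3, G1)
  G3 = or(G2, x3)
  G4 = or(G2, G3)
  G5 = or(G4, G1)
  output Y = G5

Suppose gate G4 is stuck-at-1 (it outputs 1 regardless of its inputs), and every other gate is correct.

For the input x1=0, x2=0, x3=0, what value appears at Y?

1

Propagate with G4 forced: G1=0, G2=0, G3=0, G4=1 [stuck-at-1], G5=1.
So Y = 1. (Without the fault it would be 0.)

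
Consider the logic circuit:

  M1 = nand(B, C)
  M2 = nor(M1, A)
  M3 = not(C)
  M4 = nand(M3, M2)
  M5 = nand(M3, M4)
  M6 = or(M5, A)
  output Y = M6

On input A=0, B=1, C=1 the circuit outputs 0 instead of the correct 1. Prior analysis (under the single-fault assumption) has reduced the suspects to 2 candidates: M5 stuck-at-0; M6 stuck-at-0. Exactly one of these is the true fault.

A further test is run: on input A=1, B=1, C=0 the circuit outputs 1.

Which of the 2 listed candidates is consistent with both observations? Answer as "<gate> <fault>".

M5 stuck-at-0

Evaluate each candidate on input A=1, B=1, C=0:
  M5 stuck-at-0: M1=1, M2=0, M3=1, M4=1, M5=0 [stuck-at-0], M6=1 → 1 — matches
  M6 stuck-at-0: M1=1, M2=0, M3=1, M4=1, M5=0, M6=0 [stuck-at-0] → 0 — eliminated
Only M5 stuck-at-0 reproduces the observed 1.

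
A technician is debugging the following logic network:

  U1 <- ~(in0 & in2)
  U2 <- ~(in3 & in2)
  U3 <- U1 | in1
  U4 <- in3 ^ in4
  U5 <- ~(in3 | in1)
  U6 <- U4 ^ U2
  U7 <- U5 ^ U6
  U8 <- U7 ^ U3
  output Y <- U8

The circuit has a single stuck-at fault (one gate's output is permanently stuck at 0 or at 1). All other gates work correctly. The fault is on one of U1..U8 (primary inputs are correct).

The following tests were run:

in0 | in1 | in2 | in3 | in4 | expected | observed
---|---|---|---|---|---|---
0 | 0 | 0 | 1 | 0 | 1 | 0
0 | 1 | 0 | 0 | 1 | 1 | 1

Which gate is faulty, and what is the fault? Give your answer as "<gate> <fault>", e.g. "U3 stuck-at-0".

U1 stuck-at-0

Fault-free values for test 1 (in0=0, in1=0, in2=0, in3=1, in4=0): U1=1, U2=1, U3=1, U4=1, U5=0, U6=0, U7=0, U8=1, giving Y=1. Observed 0.
Test 1: faults giving observed 0 are {U1 stuck-at-0, U2 stuck-at-0, U3 stuck-at-0, U4 stuck-at-0, U5 stuck-at-1, U6 stuck-at-1, U7 stuck-at-1, U8 stuck-at-0}.
Test 2 (in0=0, in1=1, in2=0, in3=0, in4=1): fault-free U1=1, U2=1, U3=1, U4=1, U5=0, U6=0, U7=0, U8=1 → 1; observed 1. Eliminates U2 stuck-at-0, U3 stuck-at-0, U4 stuck-at-0, U5 stuck-at-1, U6 stuck-at-1, U7 stuck-at-1, U8 stuck-at-0.
Only U1 stuck-at-0 is consistent with every test.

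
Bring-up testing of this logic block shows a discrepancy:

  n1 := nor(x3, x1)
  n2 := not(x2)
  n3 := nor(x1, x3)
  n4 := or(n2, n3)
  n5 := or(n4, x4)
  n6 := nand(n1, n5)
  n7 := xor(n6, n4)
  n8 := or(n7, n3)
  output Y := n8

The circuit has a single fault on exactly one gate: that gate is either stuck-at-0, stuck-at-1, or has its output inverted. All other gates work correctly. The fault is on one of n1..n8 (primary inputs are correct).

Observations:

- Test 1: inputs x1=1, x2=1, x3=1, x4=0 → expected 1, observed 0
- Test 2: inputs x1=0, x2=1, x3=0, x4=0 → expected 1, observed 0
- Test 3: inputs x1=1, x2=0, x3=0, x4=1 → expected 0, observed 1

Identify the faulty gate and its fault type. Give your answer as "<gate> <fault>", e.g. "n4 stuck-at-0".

n8 inverted output

Fault-free values for test 1 (x1=1, x2=1, x3=1, x4=0): n1=0, n2=0, n3=0, n4=0, n5=0, n6=1, n7=1, n8=1, giving Y=1. Observed 0.
Test 1: faults giving observed 0 are {n2 stuck-at-1, n2 inverted output, n4 stuck-at-1, n4 inverted output, n6 stuck-at-0, n6 inverted output, n7 stuck-at-0, n7 inverted output, n8 stuck-at-0, n8 inverted output}.
Test 2 (x1=0, x2=1, x3=0, x4=0): fault-free n1=1, n2=0, n3=1, n4=1, n5=1, n6=0, n7=1, n8=1 → 1; observed 0. Eliminates n2 stuck-at-1, n2 inverted output, n4 stuck-at-1, n4 inverted output, n6 stuck-at-0, n6 inverted output, n7 stuck-at-0, n7 inverted output.
Test 3 (x1=1, x2=0, x3=0, x4=1): fault-free n1=0, n2=1, n3=0, n4=1, n5=1, n6=1, n7=0, n8=0 → 0; observed 1. Eliminates n8 stuck-at-0.
Only n8 inverted output is consistent with every test.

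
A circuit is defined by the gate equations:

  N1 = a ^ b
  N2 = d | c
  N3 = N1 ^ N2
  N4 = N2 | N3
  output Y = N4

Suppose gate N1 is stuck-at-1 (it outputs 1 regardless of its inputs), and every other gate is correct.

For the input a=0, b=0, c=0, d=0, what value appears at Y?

1

Propagate with N1 forced: N1=1 [stuck-at-1], N2=0, N3=1, N4=1.
So Y = 1. (Without the fault it would be 0.)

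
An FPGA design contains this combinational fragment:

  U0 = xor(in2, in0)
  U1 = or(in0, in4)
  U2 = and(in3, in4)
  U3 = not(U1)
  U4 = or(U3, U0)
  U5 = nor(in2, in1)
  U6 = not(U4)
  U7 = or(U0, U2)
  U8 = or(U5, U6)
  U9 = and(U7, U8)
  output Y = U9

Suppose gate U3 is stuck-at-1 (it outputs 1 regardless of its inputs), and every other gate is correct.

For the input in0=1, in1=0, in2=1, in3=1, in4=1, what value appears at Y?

Propagate with U3 forced: U0=0, U1=1, U2=1, U3=1 [stuck-at-1], U4=1, U5=0, U6=0, U7=1, U8=0, U9=0.
So Y = 0. (Without the fault it would be 1.)

0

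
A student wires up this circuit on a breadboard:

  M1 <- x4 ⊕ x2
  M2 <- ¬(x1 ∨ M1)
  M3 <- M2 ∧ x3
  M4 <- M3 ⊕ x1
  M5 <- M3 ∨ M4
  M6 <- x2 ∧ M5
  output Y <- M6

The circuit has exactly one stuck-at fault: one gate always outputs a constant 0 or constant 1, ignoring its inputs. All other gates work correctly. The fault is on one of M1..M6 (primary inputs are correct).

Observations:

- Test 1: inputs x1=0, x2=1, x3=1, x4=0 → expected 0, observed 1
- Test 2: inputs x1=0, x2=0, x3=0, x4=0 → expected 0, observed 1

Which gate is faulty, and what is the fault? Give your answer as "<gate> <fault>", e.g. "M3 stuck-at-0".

M6 stuck-at-1

Fault-free values for test 1 (x1=0, x2=1, x3=1, x4=0): M1=1, M2=0, M3=0, M4=0, M5=0, M6=0, giving Y=0. Observed 1.
Test 1: faults giving observed 1 are {M1 stuck-at-0, M2 stuck-at-1, M3 stuck-at-1, M4 stuck-at-1, M5 stuck-at-1, M6 stuck-at-1}.
Test 2 (x1=0, x2=0, x3=0, x4=0): fault-free M1=0, M2=1, M3=0, M4=0, M5=0, M6=0 → 0; observed 1. Eliminates M1 stuck-at-0, M2 stuck-at-1, M3 stuck-at-1, M4 stuck-at-1, M5 stuck-at-1.
Only M6 stuck-at-1 is consistent with every test.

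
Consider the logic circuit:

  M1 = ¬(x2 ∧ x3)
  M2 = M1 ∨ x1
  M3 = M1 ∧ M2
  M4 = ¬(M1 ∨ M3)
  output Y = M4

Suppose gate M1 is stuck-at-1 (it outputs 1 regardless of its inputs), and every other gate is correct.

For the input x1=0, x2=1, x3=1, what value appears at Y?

Propagate with M1 forced: M1=1 [stuck-at-1], M2=1, M3=1, M4=0.
So Y = 0. (Without the fault it would be 1.)

0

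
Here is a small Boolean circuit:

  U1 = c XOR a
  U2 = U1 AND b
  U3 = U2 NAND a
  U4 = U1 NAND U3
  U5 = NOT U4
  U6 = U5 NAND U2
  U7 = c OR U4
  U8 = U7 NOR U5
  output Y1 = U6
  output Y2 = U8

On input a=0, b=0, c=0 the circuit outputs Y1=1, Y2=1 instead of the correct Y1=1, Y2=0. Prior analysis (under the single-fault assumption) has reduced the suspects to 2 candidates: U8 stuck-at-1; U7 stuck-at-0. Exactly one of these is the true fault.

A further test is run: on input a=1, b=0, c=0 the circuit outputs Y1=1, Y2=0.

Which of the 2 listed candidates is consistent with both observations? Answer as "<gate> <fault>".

U7 stuck-at-0

Evaluate each candidate on input a=1, b=0, c=0:
  U8 stuck-at-1: U1=1, U2=0, U3=1, U4=0, U5=1, U6=1, U7=0, U8=1 [stuck-at-1] → Y1=1, Y2=1 — eliminated
  U7 stuck-at-0: U1=1, U2=0, U3=1, U4=0, U5=1, U6=1, U7=0 [stuck-at-0], U8=0 → Y1=1, Y2=0 — matches
Only U7 stuck-at-0 reproduces the observed Y1=1, Y2=0.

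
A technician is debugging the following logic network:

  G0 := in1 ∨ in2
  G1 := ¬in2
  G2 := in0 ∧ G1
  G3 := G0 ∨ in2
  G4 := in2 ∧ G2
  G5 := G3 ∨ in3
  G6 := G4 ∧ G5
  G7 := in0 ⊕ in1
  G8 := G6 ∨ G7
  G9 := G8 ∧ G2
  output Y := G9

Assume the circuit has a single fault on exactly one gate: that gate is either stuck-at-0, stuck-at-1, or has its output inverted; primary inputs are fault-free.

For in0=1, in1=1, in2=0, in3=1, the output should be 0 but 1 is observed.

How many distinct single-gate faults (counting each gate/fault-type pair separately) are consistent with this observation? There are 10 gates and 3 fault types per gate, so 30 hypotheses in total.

10

Fault-free: G0=1, G1=1, G2=1, G3=1, G4=0, G5=1, G6=0, G7=0, G8=0, G9=0 → 0. Observed 1.
  G0: none of the 3 fault types match ✗
  G1: none of the 3 fault types match ✗
  G2: none of the 3 fault types match ✗
  G3: none of the 3 fault types match ✗
  G4: stuck-at-1, inverted output ✓; others ✗
  G5: none of the 3 fault types match ✗
  G6: stuck-at-1, inverted output ✓; others ✗
  G7: stuck-at-1, inverted output ✓; others ✗
  G8: stuck-at-1, inverted output ✓; others ✗
  G9: stuck-at-1, inverted output ✓; others ✗
Consistent faults: {G4 stuck-at-1, G4 inverted output, G6 stuck-at-1, G6 inverted output, G7 stuck-at-1, G7 inverted output, G8 stuck-at-1, G8 inverted output, G9 stuck-at-1, G9 inverted output} — 10 in all.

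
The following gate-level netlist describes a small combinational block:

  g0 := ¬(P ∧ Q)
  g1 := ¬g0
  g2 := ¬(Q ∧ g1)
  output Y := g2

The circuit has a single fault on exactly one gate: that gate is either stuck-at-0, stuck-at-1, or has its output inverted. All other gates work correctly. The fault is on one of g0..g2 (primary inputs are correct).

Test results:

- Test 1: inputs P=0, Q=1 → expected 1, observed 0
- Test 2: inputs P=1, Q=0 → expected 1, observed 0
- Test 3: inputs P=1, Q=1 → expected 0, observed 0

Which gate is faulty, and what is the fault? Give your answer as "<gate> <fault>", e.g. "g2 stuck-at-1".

g2 stuck-at-0

Fault-free values for test 1 (P=0, Q=1): g0=1, g1=0, g2=1, giving Y=1. Observed 0.
Test 1: faults giving observed 0 are {g0 stuck-at-0, g0 inverted output, g1 stuck-at-1, g1 inverted output, g2 stuck-at-0, g2 inverted output}.
Test 2 (P=1, Q=0): fault-free g0=1, g1=0, g2=1 → 1; observed 0. Eliminates g0 stuck-at-0, g0 inverted output, g1 stuck-at-1, g1 inverted output.
Test 3 (P=1, Q=1): fault-free g0=0, g1=1, g2=0 → 0; observed 0. Eliminates g2 inverted output.
Only g2 stuck-at-0 is consistent with every test.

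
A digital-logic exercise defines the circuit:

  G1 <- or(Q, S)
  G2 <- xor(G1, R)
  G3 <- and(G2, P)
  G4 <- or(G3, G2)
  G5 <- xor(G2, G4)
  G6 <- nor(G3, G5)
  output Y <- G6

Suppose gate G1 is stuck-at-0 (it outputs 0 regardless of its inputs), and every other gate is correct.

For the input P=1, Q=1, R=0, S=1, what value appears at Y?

1

Propagate with G1 forced: G1=0 [stuck-at-0], G2=0, G3=0, G4=0, G5=0, G6=1.
So Y = 1. (Without the fault it would be 0.)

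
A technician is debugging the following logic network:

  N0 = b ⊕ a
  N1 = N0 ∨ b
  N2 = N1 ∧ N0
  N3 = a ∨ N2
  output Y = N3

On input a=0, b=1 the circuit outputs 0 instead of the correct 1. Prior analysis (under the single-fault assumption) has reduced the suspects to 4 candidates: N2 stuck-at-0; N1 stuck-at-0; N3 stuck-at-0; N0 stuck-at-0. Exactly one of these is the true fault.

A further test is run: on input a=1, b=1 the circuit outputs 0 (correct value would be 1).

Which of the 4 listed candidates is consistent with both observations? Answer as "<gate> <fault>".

Evaluate each candidate on input a=1, b=1:
  N2 stuck-at-0: N0=0, N1=1, N2=0 [stuck-at-0], N3=1 → 1 — eliminated
  N1 stuck-at-0: N0=0, N1=0 [stuck-at-0], N2=0, N3=1 → 1 — eliminated
  N3 stuck-at-0: N0=0, N1=1, N2=0, N3=0 [stuck-at-0] → 0 — matches
  N0 stuck-at-0: N0=0 [stuck-at-0], N1=1, N2=0, N3=1 → 1 — eliminated
Only N3 stuck-at-0 reproduces the observed 0.

N3 stuck-at-0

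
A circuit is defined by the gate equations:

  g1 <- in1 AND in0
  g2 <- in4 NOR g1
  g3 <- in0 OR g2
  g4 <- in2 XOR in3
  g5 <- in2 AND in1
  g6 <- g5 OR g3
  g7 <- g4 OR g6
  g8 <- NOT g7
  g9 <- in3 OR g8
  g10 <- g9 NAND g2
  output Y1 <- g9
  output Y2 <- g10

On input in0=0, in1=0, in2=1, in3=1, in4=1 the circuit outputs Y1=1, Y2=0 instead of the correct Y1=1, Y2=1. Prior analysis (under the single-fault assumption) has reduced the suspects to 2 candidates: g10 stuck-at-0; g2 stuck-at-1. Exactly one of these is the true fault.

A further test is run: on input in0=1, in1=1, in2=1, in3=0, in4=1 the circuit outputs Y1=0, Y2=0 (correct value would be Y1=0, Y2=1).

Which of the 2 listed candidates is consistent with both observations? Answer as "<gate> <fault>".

Evaluate each candidate on input in0=1, in1=1, in2=1, in3=0, in4=1:
  g10 stuck-at-0: g1=1, g2=0, g3=1, g4=1, g5=1, g6=1, g7=1, g8=0, g9=0, g10=0 [stuck-at-0] → Y1=0, Y2=0 — matches
  g2 stuck-at-1: g1=1, g2=1 [stuck-at-1], g3=1, g4=1, g5=1, g6=1, g7=1, g8=0, g9=0, g10=1 → Y1=0, Y2=1 — eliminated
Only g10 stuck-at-0 reproduces the observed Y1=0, Y2=0.

g10 stuck-at-0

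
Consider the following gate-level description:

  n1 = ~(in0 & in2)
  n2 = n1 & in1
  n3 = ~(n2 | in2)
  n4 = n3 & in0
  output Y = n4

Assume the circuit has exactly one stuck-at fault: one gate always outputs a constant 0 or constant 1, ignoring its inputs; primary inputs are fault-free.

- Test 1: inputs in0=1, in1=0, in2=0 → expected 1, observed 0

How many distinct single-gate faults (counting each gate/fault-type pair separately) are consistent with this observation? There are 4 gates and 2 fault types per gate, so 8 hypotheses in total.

3

Fault-free: n1=1, n2=0, n3=1, n4=1 → 1. Observed 0.
  n1 stuck-at-0: output 1 ✗
  n1 stuck-at-1: output 1 ✗
  n2 stuck-at-0: output 1 ✗
  n2 stuck-at-1: output 0 ✓
  n3 stuck-at-0: output 0 ✓
  n3 stuck-at-1: output 1 ✗
  n4 stuck-at-0: output 0 ✓
  n4 stuck-at-1: output 1 ✗
Consistent faults: {n2 stuck-at-1, n3 stuck-at-0, n4 stuck-at-0} — 3 in all.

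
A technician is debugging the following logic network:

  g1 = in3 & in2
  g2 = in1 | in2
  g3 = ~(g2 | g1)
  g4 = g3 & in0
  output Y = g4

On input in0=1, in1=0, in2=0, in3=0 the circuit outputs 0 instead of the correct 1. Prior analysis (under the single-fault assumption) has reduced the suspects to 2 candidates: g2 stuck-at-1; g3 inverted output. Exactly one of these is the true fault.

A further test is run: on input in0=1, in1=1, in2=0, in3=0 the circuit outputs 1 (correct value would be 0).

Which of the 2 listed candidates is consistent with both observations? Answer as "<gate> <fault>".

g3 inverted output

Evaluate each candidate on input in0=1, in1=1, in2=0, in3=0:
  g2 stuck-at-1: g1=0, g2=1 [stuck-at-1], g3=0, g4=0 → 0 — eliminated
  g3 inverted output: g1=0, g2=1, g3=1 [inverted output], g4=1 → 1 — matches
Only g3 inverted output reproduces the observed 1.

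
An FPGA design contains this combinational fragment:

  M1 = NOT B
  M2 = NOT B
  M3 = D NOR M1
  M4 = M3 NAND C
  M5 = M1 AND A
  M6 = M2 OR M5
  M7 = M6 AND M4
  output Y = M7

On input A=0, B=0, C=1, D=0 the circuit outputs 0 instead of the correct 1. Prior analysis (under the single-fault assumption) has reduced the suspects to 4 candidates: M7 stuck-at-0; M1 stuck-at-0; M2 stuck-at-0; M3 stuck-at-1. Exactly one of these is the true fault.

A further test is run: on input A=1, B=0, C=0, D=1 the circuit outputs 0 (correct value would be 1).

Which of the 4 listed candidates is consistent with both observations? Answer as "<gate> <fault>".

M7 stuck-at-0

Evaluate each candidate on input A=1, B=0, C=0, D=1:
  M7 stuck-at-0: M1=1, M2=1, M3=0, M4=1, M5=1, M6=1, M7=0 [stuck-at-0] → 0 — matches
  M1 stuck-at-0: M1=0 [stuck-at-0], M2=1, M3=0, M4=1, M5=0, M6=1, M7=1 → 1 — eliminated
  M2 stuck-at-0: M1=1, M2=0 [stuck-at-0], M3=0, M4=1, M5=1, M6=1, M7=1 → 1 — eliminated
  M3 stuck-at-1: M1=1, M2=1, M3=1 [stuck-at-1], M4=1, M5=1, M6=1, M7=1 → 1 — eliminated
Only M7 stuck-at-0 reproduces the observed 0.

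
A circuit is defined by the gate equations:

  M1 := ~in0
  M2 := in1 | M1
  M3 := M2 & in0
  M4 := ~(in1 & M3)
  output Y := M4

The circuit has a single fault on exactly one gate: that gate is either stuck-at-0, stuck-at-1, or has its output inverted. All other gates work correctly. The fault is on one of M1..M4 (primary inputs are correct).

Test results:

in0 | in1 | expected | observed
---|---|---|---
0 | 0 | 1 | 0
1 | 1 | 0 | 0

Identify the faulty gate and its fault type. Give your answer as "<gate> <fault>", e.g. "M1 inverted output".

M4 stuck-at-0

Fault-free values for test 1 (in0=0, in1=0): M1=1, M2=1, M3=0, M4=1, giving Y=1. Observed 0.
Test 1: faults giving observed 0 are {M4 stuck-at-0, M4 inverted output}.
Test 2 (in0=1, in1=1): fault-free M1=0, M2=1, M3=1, M4=0 → 0; observed 0. Eliminates M4 inverted output.
Only M4 stuck-at-0 is consistent with every test.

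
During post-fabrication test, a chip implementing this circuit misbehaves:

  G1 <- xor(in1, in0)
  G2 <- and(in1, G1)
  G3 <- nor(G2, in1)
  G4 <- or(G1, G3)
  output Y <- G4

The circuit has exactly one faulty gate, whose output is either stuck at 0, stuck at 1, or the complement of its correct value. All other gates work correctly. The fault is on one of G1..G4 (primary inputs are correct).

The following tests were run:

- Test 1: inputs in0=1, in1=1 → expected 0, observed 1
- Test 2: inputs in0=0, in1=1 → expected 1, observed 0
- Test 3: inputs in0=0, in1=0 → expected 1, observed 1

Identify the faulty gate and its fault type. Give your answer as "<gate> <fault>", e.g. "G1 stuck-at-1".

G1 inverted output

Fault-free values for test 1 (in0=1, in1=1): G1=0, G2=0, G3=0, G4=0, giving Y=0. Observed 1.
Test 1: faults giving observed 1 are {G1 stuck-at-1, G1 inverted output, G3 stuck-at-1, G3 inverted output, G4 stuck-at-1, G4 inverted output}.
Test 2 (in0=0, in1=1): fault-free G1=1, G2=1, G3=0, G4=1 → 1; observed 0. Eliminates G1 stuck-at-1, G3 stuck-at-1, G3 inverted output, G4 stuck-at-1.
Test 3 (in0=0, in1=0): fault-free G1=0, G2=0, G3=1, G4=1 → 1; observed 1. Eliminates G4 inverted output.
Only G1 inverted output is consistent with every test.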